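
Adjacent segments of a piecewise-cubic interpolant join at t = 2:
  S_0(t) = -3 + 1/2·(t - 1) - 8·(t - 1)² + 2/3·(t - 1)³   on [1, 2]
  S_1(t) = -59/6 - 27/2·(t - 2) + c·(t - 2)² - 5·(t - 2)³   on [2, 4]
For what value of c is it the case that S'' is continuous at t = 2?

-6

S_0''(t) = -16 + 4·(t - 1), so S_0''(2) = -12. On the right, S_1''(2) = 2c, so c = -6.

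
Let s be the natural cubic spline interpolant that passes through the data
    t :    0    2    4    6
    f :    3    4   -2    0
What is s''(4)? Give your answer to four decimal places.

3.9000

Put M_i = s'' at the i-th knot. Here h = (2, 2, 2) and Δ = (1/2, -3, 1), so the interior equations h_(i-1)·M_(i-1) + 2(h_(i-1)+h_i)·M_i + h_i·M_(i+1) = 6(Δ_i − Δ_(i-1)) read
  2·M_0 + 8·M_1 + 2·M_2 = 6(Δ_1 - Δ_0) = -21
  2·M_1 + 8·M_2 + 2·M_3 = 6(Δ_2 - Δ_1) = 24
Natural end conditions: M_0 = M_3 = 0.
Solving: M_0 = 0, M_1 = -18/5, M_2 = 39/10, M_3 = 0.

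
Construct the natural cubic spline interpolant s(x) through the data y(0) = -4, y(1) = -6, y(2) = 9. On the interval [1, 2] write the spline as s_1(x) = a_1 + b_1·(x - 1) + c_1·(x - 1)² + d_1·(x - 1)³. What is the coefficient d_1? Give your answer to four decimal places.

-4.2500

Write m_i for s''(x_i). With h_i = 1, 1 and divided differences Δ_i = -2, 15, the continuity of s' gives the tridiagonal system
  1·m_0 + 4·m_1 + 1·m_2 = 6(Δ_1 - Δ_0) = 102
Natural end conditions: m_0 = m_2 = 0.
Forward elimination and back-substitution give m_0 = 0, m_1 = 51/2, m_2 = 0.
On [1, 2], with s_1(x) = a_1 + b_1·(x - 1) + c_1·(x - 1)² + d_1·(x - 1)³: c_1 = m_1/2 = 51/4, d_1 = (m_2 - m_1)/(6h_1) = -17/4, b_1 = Δ_1 - h_1(2m_1 + m_2)/6 = 13/2.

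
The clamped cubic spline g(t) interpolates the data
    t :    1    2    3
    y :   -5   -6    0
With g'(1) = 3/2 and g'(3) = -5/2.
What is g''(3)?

-38

Let σ_i = g''(x_i). Step sizes h_i = 1, 1; slopes of the chords Δ_i = (y_(i+1) - y_i)/h_i = -1, 6.
  1·σ_0 + 4·σ_1 + 1·σ_2 = 6(Δ_1 - Δ_0) = 42
Clamped end conditions give two more equations: 2h_0·σ_0 + h_0·σ_1 = 6(Δ_0 - g'(1)) = -15 and h_1·σ_1 + 2h_1·σ_2 = 6(g'(3) - Δ_1) = -51.
Forward elimination and back-substitution give σ_0 = -20, σ_1 = 25, σ_2 = -38.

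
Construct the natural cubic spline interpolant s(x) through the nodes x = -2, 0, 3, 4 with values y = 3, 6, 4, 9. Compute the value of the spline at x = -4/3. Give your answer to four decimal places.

4.5731

With M_i denoting the second derivative at x_i, h_i = 2, 3, 1, and Δ_i = (y_(i+1) − y_i)/h_i = 3/2, -2/3, 5:
  2·M_0 + 10·M_1 + 3·M_2 = 6(Δ_1 - Δ_0) = -13
  3·M_1 + 8·M_2 + 1·M_3 = 6(Δ_2 - Δ_1) = 34
Natural end conditions: M_0 = M_3 = 0.
Forward elimination and back-substitution give M_0 = 0, M_1 = -206/71, M_2 = 379/71, M_3 = 0.
On [-2, 0], s(x) = 3 + 1051/426·(x + 2) + 0·(x + 2)² - 103/426·(x + 2)³.
With (x + 2) = 2/3: s(-4/3) = 26300/5751.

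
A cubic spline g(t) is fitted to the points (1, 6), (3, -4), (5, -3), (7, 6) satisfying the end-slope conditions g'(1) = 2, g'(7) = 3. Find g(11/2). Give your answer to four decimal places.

-0.6844

With M_i denoting the second derivative at x_i, h_i = 2, 2, 2, and Δ_i = (y_(i+1) − y_i)/h_i = -5, 1/2, 9/2:
  2·M_0 + 8·M_1 + 2·M_2 = 6(Δ_1 - Δ_0) = 33
  2·M_1 + 8·M_2 + 2·M_3 = 6(Δ_2 - Δ_1) = 24
Clamped end conditions give two more equations: 2h_0·M_0 + h_0·M_1 = 6(Δ_0 - g'(1)) = -42 and h_2·M_2 + 2h_2·M_3 = 6(g'(7) - Δ_2) = -9.
Solving: M_0 = -211/15, M_1 = 107/15, M_2 = 61/30, M_3 = -49/15.
On [5, 7], g(t) = -3 + 127/30·(t - 5) + 61/60·(t - 5)² - 53/120·(t - 5)³.
With (t - 5) = 1/2: g(11/2) = -219/320.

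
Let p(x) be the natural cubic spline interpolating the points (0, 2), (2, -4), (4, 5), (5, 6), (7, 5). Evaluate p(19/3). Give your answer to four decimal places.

5.4398

Put M_i = p'' at the i-th knot. Here h = (2, 2, 1, 2) and Δ = (-3, 9/2, 1, -1/2), so the interior equations h_(i-1)·M_(i-1) + 2(h_(i-1)+h_i)·M_i + h_i·M_(i+1) = 6(Δ_i − Δ_(i-1)) read
  2·M_0 + 8·M_1 + 2·M_2 = 6(Δ_1 - Δ_0) = 45
  2·M_1 + 6·M_2 + 1·M_3 = 6(Δ_2 - Δ_1) = -21
  1·M_2 + 6·M_3 + 2·M_4 = 6(Δ_3 - Δ_2) = -9
Natural end conditions: M_0 = M_4 = 0.
Solving: M_0 = 0, M_1 = 1809/256, M_2 = -369/64, M_3 = -69/128, M_4 = 0.
On [5, 7], p(x) = 6 - 9/64·(x - 5) - 69/256·(x - 5)² + 23/512·(x - 5)³.
With (x - 5) = 4/3: p(19/3) = 1175/216.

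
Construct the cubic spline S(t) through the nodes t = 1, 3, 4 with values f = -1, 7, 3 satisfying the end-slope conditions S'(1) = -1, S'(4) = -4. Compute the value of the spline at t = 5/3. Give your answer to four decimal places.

0.8519

Put M_i = S'' at the i-th knot. Here h = (2, 1) and Δ = (4, -4), so the interior equations h_(i-1)·M_(i-1) + 2(h_(i-1)+h_i)·M_i + h_i·M_(i+1) = 6(Δ_i − Δ_(i-1)) read
  2·M_0 + 6·M_1 + 1·M_2 = 6(Δ_1 - Δ_0) = -48
Clamped end conditions give two more equations: 2h_0·M_0 + h_0·M_1 = 6(Δ_0 - S'(1)) = 30 and h_1·M_1 + 2h_1·M_2 = 6(S'(4) - Δ_1) = 0.
Forward elimination and back-substitution give M_0 = 29/2, M_1 = -14, M_2 = 7.
On [1, 3], S(t) = -1 - 1·(t - 1) + 29/4·(t - 1)² - 19/8·(t - 1)³.
With (t - 1) = 2/3: S(5/3) = 23/27.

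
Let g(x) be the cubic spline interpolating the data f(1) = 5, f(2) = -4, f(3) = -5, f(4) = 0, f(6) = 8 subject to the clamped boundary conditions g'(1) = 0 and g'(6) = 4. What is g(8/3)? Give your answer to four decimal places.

-5.9386

Write M_i for g''(x_i). With h_i = 1, 1, 1, 2 and divided differences Δ_i = -9, -1, 5, 4, the continuity of g' gives the tridiagonal system
  1·M_0 + 4·M_1 + 1·M_2 = 6(Δ_1 - Δ_0) = 48
  1·M_1 + 4·M_2 + 1·M_3 = 6(Δ_2 - Δ_1) = 36
  1·M_2 + 6·M_3 + 2·M_4 = 6(Δ_3 - Δ_2) = -6
Clamped end conditions give two more equations: 2h_0·M_0 + h_0·M_1 = 6(Δ_0 - g'(1)) = -54 and h_3·M_3 + 2h_3·M_4 = 6(g'(6) - Δ_3) = 0.
Solving the tridiagonal system: M_0 = -1520/41, M_1 = 826/41, M_2 = 184/41, M_3 = -86/41, M_4 = 43/41.
On [2, 3], g(x) = -4 - 347/41·(x - 2) + 413/41·(x - 2)² - 107/41·(x - 2)³.
With (x - 2) = 2/3: g(8/3) = -6574/1107.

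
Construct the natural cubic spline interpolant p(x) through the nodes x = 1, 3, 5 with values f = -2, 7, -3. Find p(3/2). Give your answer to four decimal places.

Let M_i = p''(x_i). Step sizes h_i = 2, 2; slopes of the chords Δ_i = (y_(i+1) - y_i)/h_i = 9/2, -5.
  2·M_0 + 8·M_1 + 2·M_2 = 6(Δ_1 - Δ_0) = -57
Natural end conditions: M_0 = M_2 = 0.
Solving the tridiagonal system: M_0 = 0, M_1 = -57/8, M_2 = 0.
On [1, 3], p(x) = -2 + 55/8·(x - 1) + 0·(x - 1)² - 19/32·(x - 1)³.
With (x - 1) = 1/2: p(3/2) = 349/256.

1.3633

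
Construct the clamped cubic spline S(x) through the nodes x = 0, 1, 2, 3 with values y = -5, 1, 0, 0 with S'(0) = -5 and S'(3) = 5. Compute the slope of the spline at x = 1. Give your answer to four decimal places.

Put M_i = S'' at the i-th knot. Here h = (1, 1, 1) and Δ = (6, -1, 0), so the interior equations h_(i-1)·M_(i-1) + 2(h_(i-1)+h_i)·M_i + h_i·M_(i+1) = 6(Δ_i − Δ_(i-1)) read
  1·M_0 + 4·M_1 + 1·M_2 = 6(Δ_1 - Δ_0) = -42
  1·M_1 + 4·M_2 + 1·M_3 = 6(Δ_2 - Δ_1) = 6
Clamped end conditions give two more equations: 2h_0·M_0 + h_0·M_1 = 6(Δ_0 - S'(0)) = 66 and h_2·M_2 + 2h_2·M_3 = 6(S'(3) - Δ_2) = 30.
Forward elimination and back-substitution give M_0 = 664/15, M_1 = -338/15, M_2 = 58/15, M_3 = 196/15.
On [1, 2], S'(x) = b_1 + 2c_1·(x - 1) + 3d_1·(x - 1)² with b_1 = Δ_1 - h_1(2M_1 + M_2)/6 = 88/15, c_1 = M_1/2 = -169/15, d_1 = (M_2 - M_1)/(6h_1) = 22/5. So S'(1) = 88/15.

5.8667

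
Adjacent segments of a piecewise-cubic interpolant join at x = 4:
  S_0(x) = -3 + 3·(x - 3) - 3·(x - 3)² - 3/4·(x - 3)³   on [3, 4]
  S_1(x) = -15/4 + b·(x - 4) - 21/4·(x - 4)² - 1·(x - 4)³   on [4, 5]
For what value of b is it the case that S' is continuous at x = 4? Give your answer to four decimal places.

-5.2500

S_0'(x) = 3 - 6·(x - 3) - 9/4·(x - 3)², so S_0'(4) = -21/4. On the right, S_1'(4) = b, so b = -21/4.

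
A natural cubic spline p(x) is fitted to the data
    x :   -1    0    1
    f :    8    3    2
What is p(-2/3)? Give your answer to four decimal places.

6.0370

With m_i denoting the second derivative at x_i, h_i = 1, 1, and Δ_i = (y_(i+1) − y_i)/h_i = -5, -1:
  1·m_0 + 4·m_1 + 1·m_2 = 6(Δ_1 - Δ_0) = 24
Natural end conditions: m_0 = m_2 = 0.
Solving the tridiagonal system: m_0 = 0, m_1 = 6, m_2 = 0.
On [-1, 0], p(x) = 8 - 6·(x + 1) + 0·(x + 1)² + 1·(x + 1)³.
With (x + 1) = 1/3: p(-2/3) = 163/27.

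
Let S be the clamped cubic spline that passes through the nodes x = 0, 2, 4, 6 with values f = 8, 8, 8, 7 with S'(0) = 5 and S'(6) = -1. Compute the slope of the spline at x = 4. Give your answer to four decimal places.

Let M_i = S''(x_i). Step sizes h_i = 2, 2, 2; slopes of the chords Δ_i = (y_(i+1) - y_i)/h_i = 0, 0, -1/2.
  2·M_0 + 8·M_1 + 2·M_2 = 6(Δ_1 - Δ_0) = 0
  2·M_1 + 8·M_2 + 2·M_3 = 6(Δ_2 - Δ_1) = -3
Clamped end conditions give two more equations: 2h_0·M_0 + h_0·M_1 = 6(Δ_0 - S'(0)) = -30 and h_2·M_2 + 2h_2·M_3 = 6(S'(6) - Δ_2) = -3.
Hence M_0 = -87/10, M_1 = 12/5, M_2 = -9/10, M_3 = -3/10.
On [4, 6], S'(x) = b_2 + 2c_2·(x - 4) + 3d_2·(x - 4)² with b_2 = Δ_2 - h_2(2M_2 + M_3)/6 = 1/5, c_2 = M_2/2 = -9/20, d_2 = (M_3 - M_2)/(6h_2) = 1/20. So S'(4) = 1/5.

0.2000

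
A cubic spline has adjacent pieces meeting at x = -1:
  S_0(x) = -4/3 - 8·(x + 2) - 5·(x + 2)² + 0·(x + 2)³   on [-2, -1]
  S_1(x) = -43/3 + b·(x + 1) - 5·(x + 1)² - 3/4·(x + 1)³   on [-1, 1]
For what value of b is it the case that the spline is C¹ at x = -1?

S_0'(x) = -8 - 10·(x + 2) + 0·(x + 2)², so S_0'(-1) = -18. On the right, S_1'(-1) = b, so b = -18.

-18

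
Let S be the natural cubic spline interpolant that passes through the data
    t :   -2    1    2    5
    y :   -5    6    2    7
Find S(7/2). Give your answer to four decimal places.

1.6607

Put M_i = S'' at the i-th knot. Here h = (3, 1, 3) and Δ = (11/3, -4, 5/3), so the interior equations h_(i-1)·M_(i-1) + 2(h_(i-1)+h_i)·M_i + h_i·M_(i+1) = 6(Δ_i − Δ_(i-1)) read
  3·M_0 + 8·M_1 + 1·M_2 = 6(Δ_1 - Δ_0) = -46
  1·M_1 + 8·M_2 + 3·M_3 = 6(Δ_2 - Δ_1) = 34
Natural end conditions: M_0 = M_3 = 0.
Forward elimination and back-substitution give M_0 = 0, M_1 = -134/21, M_2 = 106/21, M_3 = 0.
On [2, 5], S(t) = 2 - 71/21·(t - 2) + 53/21·(t - 2)² - 53/189·(t - 2)³.
With (t - 2) = 3/2: S(7/2) = 93/56.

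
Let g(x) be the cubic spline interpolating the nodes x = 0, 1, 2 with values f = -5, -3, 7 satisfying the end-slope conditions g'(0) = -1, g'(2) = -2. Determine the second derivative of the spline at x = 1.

25

With σ_i denoting the second derivative at x_i, h_i = 1, 1, and Δ_i = (y_(i+1) − y_i)/h_i = 2, 10:
  1·σ_0 + 4·σ_1 + 1·σ_2 = 6(Δ_1 - Δ_0) = 48
Clamped end conditions give two more equations: 2h_0·σ_0 + h_0·σ_1 = 6(Δ_0 - g'(0)) = 18 and h_1·σ_1 + 2h_1·σ_2 = 6(g'(2) - Δ_1) = -72.
Hence σ_0 = -7/2, σ_1 = 25, σ_2 = -97/2.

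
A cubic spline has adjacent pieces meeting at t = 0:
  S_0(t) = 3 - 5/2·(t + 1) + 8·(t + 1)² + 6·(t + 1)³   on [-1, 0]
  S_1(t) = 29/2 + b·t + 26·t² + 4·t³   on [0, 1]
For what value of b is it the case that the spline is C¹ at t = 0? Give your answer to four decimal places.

31.5000

S_0'(t) = -5/2 + 16·(t + 1) + 18·(t + 1)², so S_0'(0) = 63/2. On the right, S_1'(0) = b, so b = 63/2.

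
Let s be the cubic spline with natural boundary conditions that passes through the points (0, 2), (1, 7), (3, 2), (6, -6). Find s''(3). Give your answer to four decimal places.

Write M_i for s''(x_i). With h_i = 1, 2, 3 and divided differences Δ_i = 5, -5/2, -8/3, the continuity of s' gives the tridiagonal system
  1·M_0 + 6·M_1 + 2·M_2 = 6(Δ_1 - Δ_0) = -45
  2·M_1 + 10·M_2 + 3·M_3 = 6(Δ_2 - Δ_1) = -1
Natural end conditions: M_0 = M_3 = 0.
Forward elimination and back-substitution give M_0 = 0, M_1 = -8, M_2 = 3/2, M_3 = 0.

1.5000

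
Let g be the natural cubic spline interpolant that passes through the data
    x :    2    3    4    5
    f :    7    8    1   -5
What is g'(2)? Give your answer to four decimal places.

Put M_i = g'' at the i-th knot. Here h = (1, 1, 1) and Δ = (1, -7, -6), so the interior equations h_(i-1)·M_(i-1) + 2(h_(i-1)+h_i)·M_i + h_i·M_(i+1) = 6(Δ_i − Δ_(i-1)) read
  1·M_0 + 4·M_1 + 1·M_2 = 6(Δ_1 - Δ_0) = -48
  1·M_1 + 4·M_2 + 1·M_3 = 6(Δ_2 - Δ_1) = 6
Natural end conditions: M_0 = M_3 = 0.
Hence M_0 = 0, M_1 = -66/5, M_2 = 24/5, M_3 = 0.
On [2, 3], g'(x) = b_0 + 2c_0·(x - 2) + 3d_0·(x - 2)² with b_0 = Δ_0 - h_0(2M_0 + M_1)/6 = 16/5, c_0 = M_0/2 = 0, d_0 = (M_1 - M_0)/(6h_0) = -11/5. So g'(2) = 16/5.

3.2000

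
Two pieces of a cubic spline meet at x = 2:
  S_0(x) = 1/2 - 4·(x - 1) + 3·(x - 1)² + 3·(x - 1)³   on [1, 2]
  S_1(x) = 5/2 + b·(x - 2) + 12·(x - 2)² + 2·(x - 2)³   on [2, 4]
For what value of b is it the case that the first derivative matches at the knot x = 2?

11

S_0'(x) = -4 + 6·(x - 1) + 9·(x - 1)², so S_0'(2) = 11. On the right, S_1'(2) = b, so b = 11.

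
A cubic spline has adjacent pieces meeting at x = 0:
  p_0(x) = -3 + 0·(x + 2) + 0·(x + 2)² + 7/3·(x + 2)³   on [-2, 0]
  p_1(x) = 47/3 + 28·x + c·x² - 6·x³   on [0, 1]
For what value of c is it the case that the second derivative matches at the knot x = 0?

p_0''(x) = 0 + 14·(x + 2), so p_0''(0) = 28. On the right, p_1''(0) = 2c, so c = 14.

14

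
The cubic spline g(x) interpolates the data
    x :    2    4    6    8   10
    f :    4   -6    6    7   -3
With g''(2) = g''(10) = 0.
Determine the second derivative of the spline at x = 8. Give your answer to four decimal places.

Put M_i = g'' at the i-th knot. Here h = (2, 2, 2, 2) and Δ = (-5, 6, 1/2, -5), so the interior equations h_(i-1)·M_(i-1) + 2(h_(i-1)+h_i)·M_i + h_i·M_(i+1) = 6(Δ_i − Δ_(i-1)) read
  2·M_0 + 8·M_1 + 2·M_2 = 6(Δ_1 - Δ_0) = 66
  2·M_1 + 8·M_2 + 2·M_3 = 6(Δ_2 - Δ_1) = -33
  2·M_2 + 8·M_3 + 2·M_4 = 6(Δ_3 - Δ_2) = -33
Natural end conditions: M_0 = M_4 = 0.
Solving the tridiagonal system: M_0 = 0, M_1 = 1089/112, M_2 = -165/28, M_3 = -297/112, M_4 = 0.

-2.6518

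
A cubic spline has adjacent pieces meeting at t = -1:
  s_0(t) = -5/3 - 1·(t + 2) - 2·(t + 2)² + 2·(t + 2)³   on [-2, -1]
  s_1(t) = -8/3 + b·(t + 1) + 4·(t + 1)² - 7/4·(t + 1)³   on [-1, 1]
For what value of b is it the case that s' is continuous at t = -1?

1

s_0'(t) = -1 - 4·(t + 2) + 6·(t + 2)², so s_0'(-1) = 1. On the right, s_1'(-1) = b, so b = 1.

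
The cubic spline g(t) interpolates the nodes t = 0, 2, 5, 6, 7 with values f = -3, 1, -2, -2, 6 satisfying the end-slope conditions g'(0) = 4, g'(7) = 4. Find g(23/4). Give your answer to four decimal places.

Write m_i for g''(x_i). With h_i = 2, 3, 1, 1 and divided differences Δ_i = 2, -1, 0, 8, the continuity of g' gives the tridiagonal system
  2·m_0 + 10·m_1 + 3·m_2 = 6(Δ_1 - Δ_0) = -18
  3·m_1 + 8·m_2 + 1·m_3 = 6(Δ_2 - Δ_1) = 6
  1·m_2 + 4·m_3 + 1·m_4 = 6(Δ_3 - Δ_2) = 48
Clamped end conditions give two more equations: 2h_0·m_0 + h_0·m_1 = 6(Δ_0 - g'(0)) = -12 and h_3·m_3 + 2h_3·m_4 = 6(g'(7) - Δ_3) = -24.
Hence m_0 = -118/47, m_1 = -46/47, m_2 = -50/47, m_3 = 820/47, m_4 = -974/47.
On [5, 6], g(t) = -2 - 120/47·(t - 5) - 25/47·(t - 5)² + 145/47·(t - 5)³.
With (t - 5) = 3/4: g(23/4) = -8761/3008.

-2.9126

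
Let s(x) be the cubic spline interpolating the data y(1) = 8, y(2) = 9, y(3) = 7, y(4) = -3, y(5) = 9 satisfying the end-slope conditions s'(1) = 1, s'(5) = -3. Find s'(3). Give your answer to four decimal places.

-10.6429

With M_i denoting the second derivative at x_i, h_i = 1, 1, 1, 1, and Δ_i = (y_(i+1) − y_i)/h_i = 1, -2, -10, 12:
  1·M_0 + 4·M_1 + 1·M_2 = 6(Δ_1 - Δ_0) = -18
  1·M_1 + 4·M_2 + 1·M_3 = 6(Δ_2 - Δ_1) = -48
  1·M_2 + 4·M_3 + 1·M_4 = 6(Δ_3 - Δ_2) = 132
Clamped end conditions give two more equations: 2h_0·M_0 + h_0·M_1 = 6(Δ_0 - s'(1)) = 0 and h_3·M_3 + 2h_3·M_4 = 6(s'(5) - Δ_3) = -90.
Solving the tridiagonal system: M_0 = -37/28, M_1 = 37/14, M_2 = -109/4, M_3 = 817/14, M_4 = -2077/28.
On [3, 4], s'(x) = b_2 + 2c_2·(x - 3) + 3d_2·(x - 3)² with b_2 = Δ_2 - h_2(2M_2 + M_3)/6 = -149/14, c_2 = M_2/2 = -109/8, d_2 = (M_3 - M_2)/(6h_2) = 799/56. So s'(3) = -149/14.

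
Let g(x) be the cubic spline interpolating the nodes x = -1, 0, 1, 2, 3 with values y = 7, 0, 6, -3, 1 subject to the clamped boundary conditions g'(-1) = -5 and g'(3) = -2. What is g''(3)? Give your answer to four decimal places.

Let M_i = g''(x_i). Step sizes h_i = 1, 1, 1, 1; slopes of the chords Δ_i = (y_(i+1) - y_i)/h_i = -7, 6, -9, 4.
  1·M_0 + 4·M_1 + 1·M_2 = 6(Δ_1 - Δ_0) = 78
  1·M_1 + 4·M_2 + 1·M_3 = 6(Δ_2 - Δ_1) = -90
  1·M_2 + 4·M_3 + 1·M_4 = 6(Δ_3 - Δ_2) = 78
Clamped end conditions give two more equations: 2h_0·M_0 + h_0·M_1 = 6(Δ_0 - g'(-1)) = -12 and h_3·M_3 + 2h_3·M_4 = 6(g'(3) - Δ_3) = -36.
Solving: M_0 = -669/28, M_1 = 501/14, M_2 = -165/4, M_3 = 549/14, M_4 = -1053/28.

-37.6071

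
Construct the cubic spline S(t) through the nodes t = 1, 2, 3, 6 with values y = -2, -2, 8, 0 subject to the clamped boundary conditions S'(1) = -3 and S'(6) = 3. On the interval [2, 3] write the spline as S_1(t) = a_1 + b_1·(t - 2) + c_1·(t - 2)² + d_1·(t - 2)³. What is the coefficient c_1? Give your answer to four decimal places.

Let M_i = S''(x_i). Step sizes h_i = 1, 1, 3; slopes of the chords Δ_i = (y_(i+1) - y_i)/h_i = 0, 10, -8/3.
  1·M_0 + 4·M_1 + 1·M_2 = 6(Δ_1 - Δ_0) = 60
  1·M_1 + 8·M_2 + 3·M_3 = 6(Δ_2 - Δ_1) = -76
Clamped end conditions give two more equations: 2h_0·M_0 + h_0·M_1 = 6(Δ_0 - S'(1)) = 18 and h_2·M_2 + 2h_2·M_3 = 6(S'(6) - Δ_2) = 34.
Solving the tridiagonal system: M_0 = -22/29, M_1 = 566/29, M_2 = -502/29, M_3 = 1246/87.
On [2, 3], with S_1(t) = a_1 + b_1·(t - 2) + c_1·(t - 2)² + d_1·(t - 2)³: c_1 = M_1/2 = 283/29, d_1 = (M_2 - M_1)/(6h_1) = -178/29, b_1 = Δ_1 - h_1(2M_1 + M_2)/6 = 185/29.

9.7586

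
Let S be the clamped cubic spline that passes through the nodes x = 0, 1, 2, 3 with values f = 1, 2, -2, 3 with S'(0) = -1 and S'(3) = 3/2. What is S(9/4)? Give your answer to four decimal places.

-1.1578

With m_i denoting the second derivative at x_i, h_i = 1, 1, 1, and Δ_i = (y_(i+1) − y_i)/h_i = 1, -4, 5:
  1·m_0 + 4·m_1 + 1·m_2 = 6(Δ_1 - Δ_0) = -30
  1·m_1 + 4·m_2 + 1·m_3 = 6(Δ_2 - Δ_1) = 54
Clamped end conditions give two more equations: 2h_0·m_0 + h_0·m_1 = 6(Δ_0 - S'(0)) = 12 and h_2·m_2 + 2h_2·m_3 = 6(S'(3) - Δ_2) = -21.
Solving the tridiagonal system: m_0 = 217/15, m_1 = -254/15, m_2 = 349/15, m_3 = -332/15.
On [2, 3], S(x) = -2 + 14/15·(x - 2) + 349/30·(x - 2)² - 227/30·(x - 2)³.
With (x - 2) = 1/4: S(9/4) = -741/640.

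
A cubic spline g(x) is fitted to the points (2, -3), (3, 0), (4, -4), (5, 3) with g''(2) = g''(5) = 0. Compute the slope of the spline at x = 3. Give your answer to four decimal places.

With M_i denoting the second derivative at x_i, h_i = 1, 1, 1, and Δ_i = (y_(i+1) − y_i)/h_i = 3, -4, 7:
  1·M_0 + 4·M_1 + 1·M_2 = 6(Δ_1 - Δ_0) = -42
  1·M_1 + 4·M_2 + 1·M_3 = 6(Δ_2 - Δ_1) = 66
Natural end conditions: M_0 = M_3 = 0.
Forward elimination and back-substitution give M_0 = 0, M_1 = -78/5, M_2 = 102/5, M_3 = 0.
On [3, 4], g'(x) = b_1 + 2c_1·(x - 3) + 3d_1·(x - 3)² with b_1 = Δ_1 - h_1(2M_1 + M_2)/6 = -11/5, c_1 = M_1/2 = -39/5, d_1 = (M_2 - M_1)/(6h_1) = 6. So g'(3) = -11/5.

-2.2000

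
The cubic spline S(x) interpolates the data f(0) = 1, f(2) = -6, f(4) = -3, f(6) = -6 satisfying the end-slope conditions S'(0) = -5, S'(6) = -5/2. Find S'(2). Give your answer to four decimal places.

Let m_i = S''(x_i). Step sizes h_i = 2, 2, 2; slopes of the chords Δ_i = (y_(i+1) - y_i)/h_i = -7/2, 3/2, -3/2.
  2·m_0 + 8·m_1 + 2·m_2 = 6(Δ_1 - Δ_0) = 30
  2·m_1 + 8·m_2 + 2·m_3 = 6(Δ_2 - Δ_1) = -18
Clamped end conditions give two more equations: 2h_0·m_0 + h_0·m_1 = 6(Δ_0 - S'(0)) = 9 and h_2·m_2 + 2h_2·m_3 = 6(S'(6) - Δ_2) = -6.
Forward elimination and back-substitution give m_0 = -1/15, m_1 = 139/30, m_2 = -52/15, m_3 = 7/30.
On [2, 4], S'(x) = b_1 + 2c_1·(x - 2) + 3d_1·(x - 2)² with b_1 = Δ_1 - h_1(2m_1 + m_2)/6 = -13/30, c_1 = m_1/2 = 139/60, d_1 = (m_2 - m_1)/(6h_1) = -27/40. So S'(2) = -13/30.

-0.4333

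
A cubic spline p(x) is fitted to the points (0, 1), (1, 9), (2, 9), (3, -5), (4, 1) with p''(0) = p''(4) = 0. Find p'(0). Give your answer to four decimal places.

Write σ_i for p''(x_i). With h_i = 1, 1, 1, 1 and divided differences Δ_i = 8, 0, -14, 6, the continuity of p' gives the tridiagonal system
  1·σ_0 + 4·σ_1 + 1·σ_2 = 6(Δ_1 - Δ_0) = -48
  1·σ_1 + 4·σ_2 + 1·σ_3 = 6(Δ_2 - Δ_1) = -84
  1·σ_2 + 4·σ_3 + 1·σ_4 = 6(Δ_3 - Δ_2) = 120
Natural end conditions: σ_0 = σ_4 = 0.
Hence σ_0 = 0, σ_1 = -33/7, σ_2 = -204/7, σ_3 = 261/7, σ_4 = 0.
On [0, 1], p'(x) = b_0 + 2c_0·x + 3d_0·x² with b_0 = Δ_0 - h_0(2σ_0 + σ_1)/6 = 123/14, c_0 = σ_0/2 = 0, d_0 = (σ_1 - σ_0)/(6h_0) = -11/14. So p'(0) = 123/14.

8.7857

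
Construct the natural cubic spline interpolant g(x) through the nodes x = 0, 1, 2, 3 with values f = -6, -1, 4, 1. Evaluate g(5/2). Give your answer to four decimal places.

With M_i denoting the second derivative at x_i, h_i = 1, 1, 1, and Δ_i = (y_(i+1) − y_i)/h_i = 5, 5, -3:
  1·M_0 + 4·M_1 + 1·M_2 = 6(Δ_1 - Δ_0) = 0
  1·M_1 + 4·M_2 + 1·M_3 = 6(Δ_2 - Δ_1) = -48
Natural end conditions: M_0 = M_3 = 0.
Forward elimination and back-substitution give M_0 = 0, M_1 = 16/5, M_2 = -64/5, M_3 = 0.
On [2, 3], g(x) = 4 + 19/15·(x - 2) - 32/5·(x - 2)² + 32/15·(x - 2)³.
With (x - 2) = 1/2: g(5/2) = 33/10.

3.3000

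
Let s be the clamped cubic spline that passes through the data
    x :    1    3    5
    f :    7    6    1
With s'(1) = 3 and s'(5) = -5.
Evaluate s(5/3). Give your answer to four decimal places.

7.8889

Write M_i for s''(x_i). With h_i = 2, 2 and divided differences Δ_i = -1/2, -5/2, the continuity of s' gives the tridiagonal system
  2·M_0 + 8·M_1 + 2·M_2 = 6(Δ_1 - Δ_0) = -12
Clamped end conditions give two more equations: 2h_0·M_0 + h_0·M_1 = 6(Δ_0 - s'(1)) = -21 and h_1·M_1 + 2h_1·M_2 = 6(s'(5) - Δ_1) = -15.
Hence M_0 = -23/4, M_1 = 1, M_2 = -17/4.
On [1, 3], s(x) = 7 + 3·(x - 1) - 23/8·(x - 1)² + 9/16·(x - 1)³.
With (x - 1) = 2/3: s(5/3) = 71/9.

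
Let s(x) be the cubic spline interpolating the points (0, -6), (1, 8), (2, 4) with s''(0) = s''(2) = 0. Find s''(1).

-27

Let σ_i = s''(x_i). Step sizes h_i = 1, 1; slopes of the chords Δ_i = (y_(i+1) - y_i)/h_i = 14, -4.
  1·σ_0 + 4·σ_1 + 1·σ_2 = 6(Δ_1 - Δ_0) = -108
Natural end conditions: σ_0 = σ_2 = 0.
Solving the tridiagonal system: σ_0 = 0, σ_1 = -27, σ_2 = 0.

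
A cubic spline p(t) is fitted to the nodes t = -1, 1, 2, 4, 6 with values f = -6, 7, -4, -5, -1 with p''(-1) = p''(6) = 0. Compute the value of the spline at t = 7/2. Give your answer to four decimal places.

-6.6217

Write σ_i for p''(x_i). With h_i = 2, 1, 2, 2 and divided differences Δ_i = 13/2, -11, -1/2, 2, the continuity of p' gives the tridiagonal system
  2·σ_0 + 6·σ_1 + 1·σ_2 = 6(Δ_1 - Δ_0) = -105
  1·σ_1 + 6·σ_2 + 2·σ_3 = 6(Δ_2 - Δ_1) = 63
  2·σ_2 + 8·σ_3 + 2·σ_4 = 6(Δ_3 - Δ_2) = 15
Natural end conditions: σ_0 = σ_4 = 0.
Hence σ_0 = 0, σ_1 = -2547/128, σ_2 = 921/64, σ_3 = -441/256, σ_4 = 0.
On [2, 4], p(t) = -4 - 2437/256·(t - 2) + 921/128·(t - 2)² - 1375/1024·(t - 2)³.
With (t - 2) = 3/2: p(7/2) = -54245/8192.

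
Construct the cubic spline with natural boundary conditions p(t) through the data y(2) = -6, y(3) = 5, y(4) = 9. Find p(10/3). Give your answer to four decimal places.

With M_i denoting the second derivative at x_i, h_i = 1, 1, and Δ_i = (y_(i+1) − y_i)/h_i = 11, 4:
  1·M_0 + 4·M_1 + 1·M_2 = 6(Δ_1 - Δ_0) = -42
Natural end conditions: M_0 = M_2 = 0.
Forward elimination and back-substitution give M_0 = 0, M_1 = -21/2, M_2 = 0.
On [3, 4], p(t) = 5 + 15/2·(t - 3) - 21/4·(t - 3)² + 7/4·(t - 3)³.
With (t - 3) = 1/3: p(10/3) = 377/54.

6.9815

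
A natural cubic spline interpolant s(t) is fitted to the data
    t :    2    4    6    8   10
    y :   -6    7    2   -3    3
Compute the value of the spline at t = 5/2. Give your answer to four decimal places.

Let M_i = s''(x_i). Step sizes h_i = 2, 2, 2, 2; slopes of the chords Δ_i = (y_(i+1) - y_i)/h_i = 13/2, -5/2, -5/2, 3.
  2·M_0 + 8·M_1 + 2·M_2 = 6(Δ_1 - Δ_0) = -54
  2·M_1 + 8·M_2 + 2·M_3 = 6(Δ_2 - Δ_1) = 0
  2·M_2 + 8·M_3 + 2·M_4 = 6(Δ_3 - Δ_2) = 33
Natural end conditions: M_0 = M_4 = 0.
Forward elimination and back-substitution give M_0 = 0, M_1 = -111/16, M_2 = 3/4, M_3 = 63/16, M_4 = 0.
On [2, 4], s(t) = -6 + 141/16·(t - 2) + 0·(t - 2)² - 37/64·(t - 2)³.
With (t - 2) = 1/2: s(5/2) = -853/512.

-1.6660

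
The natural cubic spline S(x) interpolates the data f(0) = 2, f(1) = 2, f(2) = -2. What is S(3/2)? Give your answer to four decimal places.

Write M_i for S''(x_i). With h_i = 1, 1 and divided differences Δ_i = 0, -4, the continuity of S' gives the tridiagonal system
  1·M_0 + 4·M_1 + 1·M_2 = 6(Δ_1 - Δ_0) = -24
Natural end conditions: M_0 = M_2 = 0.
Solving: M_0 = 0, M_1 = -6, M_2 = 0.
On [1, 2], S(x) = 2 - 2·(x - 1) - 3·(x - 1)² + 1·(x - 1)³.
With (x - 1) = 1/2: S(3/2) = 3/8.

0.3750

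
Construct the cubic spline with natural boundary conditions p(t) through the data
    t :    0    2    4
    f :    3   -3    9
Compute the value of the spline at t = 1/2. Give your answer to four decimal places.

Write M_i for p''(x_i). With h_i = 2, 2 and divided differences Δ_i = -3, 6, the continuity of p' gives the tridiagonal system
  2·M_0 + 8·M_1 + 2·M_2 = 6(Δ_1 - Δ_0) = 54
Natural end conditions: M_0 = M_2 = 0.
Solving: M_0 = 0, M_1 = 27/4, M_2 = 0.
On [0, 2], p(t) = 3 - 21/4·t + 0·t² + 9/16·t³.
With t = 1/2: p(1/2) = 57/128.

0.4453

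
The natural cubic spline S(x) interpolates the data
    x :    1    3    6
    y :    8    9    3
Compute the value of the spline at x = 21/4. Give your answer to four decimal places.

Let M_i = S''(x_i). Step sizes h_i = 2, 3; slopes of the chords Δ_i = (y_(i+1) - y_i)/h_i = 1/2, -2.
  2·M_0 + 10·M_1 + 3·M_2 = 6(Δ_1 - Δ_0) = -15
Natural end conditions: M_0 = M_2 = 0.
Solving: M_0 = 0, M_1 = -3/2, M_2 = 0.
On [3, 6], S(x) = 9 - 1/2·(x - 3) - 3/4·(x - 3)² + 1/12·(x - 3)³.
With (x - 3) = 9/4: S(21/4) = 1287/256.

5.0273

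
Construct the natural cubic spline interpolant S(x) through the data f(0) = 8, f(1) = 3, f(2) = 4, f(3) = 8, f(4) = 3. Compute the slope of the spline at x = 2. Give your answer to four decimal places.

4.3750

Put M_i = S'' at the i-th knot. Here h = (1, 1, 1, 1) and Δ = (-5, 1, 4, -5), so the interior equations h_(i-1)·M_(i-1) + 2(h_(i-1)+h_i)·M_i + h_i·M_(i+1) = 6(Δ_i − Δ_(i-1)) read
  1·M_0 + 4·M_1 + 1·M_2 = 6(Δ_1 - Δ_0) = 36
  1·M_1 + 4·M_2 + 1·M_3 = 6(Δ_2 - Δ_1) = 18
  1·M_2 + 4·M_3 + 1·M_4 = 6(Δ_3 - Δ_2) = -54
Natural end conditions: M_0 = M_4 = 0.
Solving: M_0 = 0, M_1 = 207/28, M_2 = 45/7, M_3 = -423/28, M_4 = 0.
On [2, 3], S'(x) = b_2 + 2c_2·(x - 2) + 3d_2·(x - 2)² with b_2 = Δ_2 - h_2(2M_2 + M_3)/6 = 35/8, c_2 = M_2/2 = 45/14, d_2 = (M_3 - M_2)/(6h_2) = -201/56. So S'(2) = 35/8.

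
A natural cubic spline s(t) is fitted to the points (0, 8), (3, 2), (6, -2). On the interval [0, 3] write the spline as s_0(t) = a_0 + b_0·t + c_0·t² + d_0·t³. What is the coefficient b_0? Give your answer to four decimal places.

Write M_i for s''(x_i). With h_i = 3, 3 and divided differences Δ_i = -2, -4/3, the continuity of s' gives the tridiagonal system
  3·M_0 + 12·M_1 + 3·M_2 = 6(Δ_1 - Δ_0) = 4
Natural end conditions: M_0 = M_2 = 0.
Forward elimination and back-substitution give M_0 = 0, M_1 = 1/3, M_2 = 0.
On [0, 3], with s_0(t) = a_0 + b_0·t + c_0·t² + d_0·t³: c_0 = M_0/2 = 0, d_0 = (M_1 - M_0)/(6h_0) = 1/54, b_0 = Δ_0 - h_0(2M_0 + M_1)/6 = -13/6.

-2.1667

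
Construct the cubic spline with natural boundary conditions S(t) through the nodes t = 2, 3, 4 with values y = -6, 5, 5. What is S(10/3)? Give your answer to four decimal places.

6.0185

Put σ_i = S'' at the i-th knot. Here h = (1, 1) and Δ = (11, 0), so the interior equations h_(i-1)·σ_(i-1) + 2(h_(i-1)+h_i)·σ_i + h_i·σ_(i+1) = 6(Δ_i − Δ_(i-1)) read
  1·σ_0 + 4·σ_1 + 1·σ_2 = 6(Δ_1 - Δ_0) = -66
Natural end conditions: σ_0 = σ_2 = 0.
Forward elimination and back-substitution give σ_0 = 0, σ_1 = -33/2, σ_2 = 0.
On [3, 4], S(t) = 5 + 11/2·(t - 3) - 33/4·(t - 3)² + 11/4·(t - 3)³.
With (t - 3) = 1/3: S(10/3) = 325/54.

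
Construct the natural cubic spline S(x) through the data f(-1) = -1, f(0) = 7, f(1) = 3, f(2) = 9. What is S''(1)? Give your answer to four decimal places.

Put M_i = S'' at the i-th knot. Here h = (1, 1, 1) and Δ = (8, -4, 6), so the interior equations h_(i-1)·M_(i-1) + 2(h_(i-1)+h_i)·M_i + h_i·M_(i+1) = 6(Δ_i − Δ_(i-1)) read
  1·M_0 + 4·M_1 + 1·M_2 = 6(Δ_1 - Δ_0) = -72
  1·M_1 + 4·M_2 + 1·M_3 = 6(Δ_2 - Δ_1) = 60
Natural end conditions: M_0 = M_3 = 0.
Solving the tridiagonal system: M_0 = 0, M_1 = -116/5, M_2 = 104/5, M_3 = 0.

20.8000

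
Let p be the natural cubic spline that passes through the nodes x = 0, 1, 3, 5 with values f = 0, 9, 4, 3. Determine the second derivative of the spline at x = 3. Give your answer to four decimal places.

Put M_i = p'' at the i-th knot. Here h = (1, 2, 2) and Δ = (9, -5/2, -1/2), so the interior equations h_(i-1)·M_(i-1) + 2(h_(i-1)+h_i)·M_i + h_i·M_(i+1) = 6(Δ_i − Δ_(i-1)) read
  1·M_0 + 6·M_1 + 2·M_2 = 6(Δ_1 - Δ_0) = -69
  2·M_1 + 8·M_2 + 2·M_3 = 6(Δ_2 - Δ_1) = 12
Natural end conditions: M_0 = M_3 = 0.
Solving the tridiagonal system: M_0 = 0, M_1 = -144/11, M_2 = 105/22, M_3 = 0.

4.7727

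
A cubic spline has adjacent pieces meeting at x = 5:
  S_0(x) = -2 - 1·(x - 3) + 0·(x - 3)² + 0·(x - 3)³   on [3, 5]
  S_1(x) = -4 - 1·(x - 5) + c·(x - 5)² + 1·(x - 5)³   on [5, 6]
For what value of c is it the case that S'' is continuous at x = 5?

0

S_0''(x) = 0 + 0·(x - 3), so S_0''(5) = 0. On the right, S_1''(5) = 2c, so c = 0.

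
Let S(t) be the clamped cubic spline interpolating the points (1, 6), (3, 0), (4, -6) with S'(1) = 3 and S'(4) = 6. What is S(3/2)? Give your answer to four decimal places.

Let M_i = S''(x_i). Step sizes h_i = 2, 1; slopes of the chords Δ_i = (y_(i+1) - y_i)/h_i = -3, -6.
  2·M_0 + 6·M_1 + 1·M_2 = 6(Δ_1 - Δ_0) = -18
Clamped end conditions give two more equations: 2h_0·M_0 + h_0·M_1 = 6(Δ_0 - S'(1)) = -36 and h_1·M_1 + 2h_1·M_2 = 6(S'(4) - Δ_1) = 72.
Hence M_0 = -5, M_1 = -8, M_2 = 40.
On [1, 3], S(t) = 6 + 3·(t - 1) - 5/2·(t - 1)² - 1/4·(t - 1)³.
With (t - 1) = 1/2: S(3/2) = 219/32.

6.8438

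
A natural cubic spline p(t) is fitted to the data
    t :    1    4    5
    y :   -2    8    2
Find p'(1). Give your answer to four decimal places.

Write σ_i for p''(x_i). With h_i = 3, 1 and divided differences Δ_i = 10/3, -6, the continuity of p' gives the tridiagonal system
  3·σ_0 + 8·σ_1 + 1·σ_2 = 6(Δ_1 - Δ_0) = -56
Natural end conditions: σ_0 = σ_2 = 0.
Forward elimination and back-substitution give σ_0 = 0, σ_1 = -7, σ_2 = 0.
On [1, 4], p'(t) = b_0 + 2c_0·(t - 1) + 3d_0·(t - 1)² with b_0 = Δ_0 - h_0(2σ_0 + σ_1)/6 = 41/6, c_0 = σ_0/2 = 0, d_0 = (σ_1 - σ_0)/(6h_0) = -7/18. So p'(1) = 41/6.

6.8333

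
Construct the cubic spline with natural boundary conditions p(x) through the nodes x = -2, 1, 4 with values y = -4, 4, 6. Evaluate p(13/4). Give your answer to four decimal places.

5.8516

Put m_i = p'' at the i-th knot. Here h = (3, 3) and Δ = (8/3, 2/3), so the interior equations h_(i-1)·m_(i-1) + 2(h_(i-1)+h_i)·m_i + h_i·m_(i+1) = 6(Δ_i − Δ_(i-1)) read
  3·m_0 + 12·m_1 + 3·m_2 = 6(Δ_1 - Δ_0) = -12
Natural end conditions: m_0 = m_2 = 0.
Solving: m_0 = 0, m_1 = -1, m_2 = 0.
On [1, 4], p(x) = 4 + 5/3·(x - 1) - 1/2·(x - 1)² + 1/18·(x - 1)³.
With (x - 1) = 9/4: p(13/4) = 749/128.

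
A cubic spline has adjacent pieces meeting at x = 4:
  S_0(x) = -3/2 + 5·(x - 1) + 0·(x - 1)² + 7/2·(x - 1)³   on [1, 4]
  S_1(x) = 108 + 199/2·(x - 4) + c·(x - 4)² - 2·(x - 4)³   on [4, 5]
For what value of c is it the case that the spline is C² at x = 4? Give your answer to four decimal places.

31.5000

S_0''(x) = 0 + 21·(x - 1), so S_0''(4) = 63. On the right, S_1''(4) = 2c, so c = 63/2.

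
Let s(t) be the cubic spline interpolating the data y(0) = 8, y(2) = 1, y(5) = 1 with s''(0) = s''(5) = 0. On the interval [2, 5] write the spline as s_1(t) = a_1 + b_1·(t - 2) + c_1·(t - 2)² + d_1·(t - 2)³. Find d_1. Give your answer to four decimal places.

Let M_i = s''(x_i). Step sizes h_i = 2, 3; slopes of the chords Δ_i = (y_(i+1) - y_i)/h_i = -7/2, 0.
  2·M_0 + 10·M_1 + 3·M_2 = 6(Δ_1 - Δ_0) = 21
Natural end conditions: M_0 = M_2 = 0.
Forward elimination and back-substitution give M_0 = 0, M_1 = 21/10, M_2 = 0.
On [2, 5], with s_1(t) = a_1 + b_1·(t - 2) + c_1·(t - 2)² + d_1·(t - 2)³: c_1 = M_1/2 = 21/20, d_1 = (M_2 - M_1)/(6h_1) = -7/60, b_1 = Δ_1 - h_1(2M_1 + M_2)/6 = -21/10.

-0.1167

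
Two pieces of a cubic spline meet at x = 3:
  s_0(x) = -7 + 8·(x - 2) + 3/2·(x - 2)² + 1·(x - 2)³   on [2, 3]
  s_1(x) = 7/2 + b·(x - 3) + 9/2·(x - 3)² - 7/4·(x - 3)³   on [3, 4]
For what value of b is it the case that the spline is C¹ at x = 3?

14

s_0'(x) = 8 + 3·(x - 2) + 3·(x - 2)², so s_0'(3) = 14. On the right, s_1'(3) = b, so b = 14.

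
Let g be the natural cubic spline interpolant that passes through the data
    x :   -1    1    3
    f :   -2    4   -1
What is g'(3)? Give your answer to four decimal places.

Put M_i = g'' at the i-th knot. Here h = (2, 2) and Δ = (3, -5/2), so the interior equations h_(i-1)·M_(i-1) + 2(h_(i-1)+h_i)·M_i + h_i·M_(i+1) = 6(Δ_i − Δ_(i-1)) read
  2·M_0 + 8·M_1 + 2·M_2 = 6(Δ_1 - Δ_0) = -33
Natural end conditions: M_0 = M_2 = 0.
Solving: M_0 = 0, M_1 = -33/8, M_2 = 0.
On [1, 3], g'(x) = b_1 + 2c_1·(x - 1) + 3d_1·(x - 1)² with b_1 = Δ_1 - h_1(2M_1 + M_2)/6 = 1/4, c_1 = M_1/2 = -33/16, d_1 = (M_2 - M_1)/(6h_1) = 11/32. So g'(3) = -31/8.

-3.8750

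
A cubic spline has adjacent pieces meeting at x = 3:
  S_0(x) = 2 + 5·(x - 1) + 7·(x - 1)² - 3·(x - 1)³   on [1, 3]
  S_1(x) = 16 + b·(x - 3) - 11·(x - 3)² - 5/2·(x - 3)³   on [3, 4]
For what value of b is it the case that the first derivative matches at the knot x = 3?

S_0'(x) = 5 + 14·(x - 1) - 9·(x - 1)², so S_0'(3) = -3. On the right, S_1'(3) = b, so b = -3.

-3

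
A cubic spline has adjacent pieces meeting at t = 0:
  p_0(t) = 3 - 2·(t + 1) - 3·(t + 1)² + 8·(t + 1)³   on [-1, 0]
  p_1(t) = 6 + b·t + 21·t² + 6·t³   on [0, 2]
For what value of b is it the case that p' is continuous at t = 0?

16

p_0'(t) = -2 - 6·(t + 1) + 24·(t + 1)², so p_0'(0) = 16. On the right, p_1'(0) = b, so b = 16.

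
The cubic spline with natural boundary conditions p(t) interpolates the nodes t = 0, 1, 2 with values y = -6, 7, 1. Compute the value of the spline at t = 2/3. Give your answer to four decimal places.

4.4259

With m_i denoting the second derivative at x_i, h_i = 1, 1, and Δ_i = (y_(i+1) − y_i)/h_i = 13, -6:
  1·m_0 + 4·m_1 + 1·m_2 = 6(Δ_1 - Δ_0) = -114
Natural end conditions: m_0 = m_2 = 0.
Solving the tridiagonal system: m_0 = 0, m_1 = -57/2, m_2 = 0.
On [0, 1], p(t) = -6 + 71/4·t + 0·t² - 19/4·t³.
With t = 2/3: p(2/3) = 239/54.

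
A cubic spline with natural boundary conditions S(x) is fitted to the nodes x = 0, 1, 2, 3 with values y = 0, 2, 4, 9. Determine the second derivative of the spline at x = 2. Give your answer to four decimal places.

Put m_i = S'' at the i-th knot. Here h = (1, 1, 1) and Δ = (2, 2, 5), so the interior equations h_(i-1)·m_(i-1) + 2(h_(i-1)+h_i)·m_i + h_i·m_(i+1) = 6(Δ_i − Δ_(i-1)) read
  1·m_0 + 4·m_1 + 1·m_2 = 6(Δ_1 - Δ_0) = 0
  1·m_1 + 4·m_2 + 1·m_3 = 6(Δ_2 - Δ_1) = 18
Natural end conditions: m_0 = m_3 = 0.
Solving: m_0 = 0, m_1 = -6/5, m_2 = 24/5, m_3 = 0.

4.8000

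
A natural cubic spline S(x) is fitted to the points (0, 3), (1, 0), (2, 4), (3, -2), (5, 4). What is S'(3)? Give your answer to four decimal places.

-5.4651

Put σ_i = S'' at the i-th knot. Here h = (1, 1, 1, 2) and Δ = (-3, 4, -6, 3), so the interior equations h_(i-1)·σ_(i-1) + 2(h_(i-1)+h_i)·σ_i + h_i·σ_(i+1) = 6(Δ_i − Δ_(i-1)) read
  1·σ_0 + 4·σ_1 + 1·σ_2 = 6(Δ_1 - Δ_0) = 42
  1·σ_1 + 4·σ_2 + 1·σ_3 = 6(Δ_2 - Δ_1) = -60
  1·σ_2 + 6·σ_3 + 2·σ_4 = 6(Δ_3 - Δ_2) = 54
Natural end conditions: σ_0 = σ_4 = 0.
Solving the tridiagonal system: σ_0 = 0, σ_1 = 690/43, σ_2 = -954/43, σ_3 = 546/43, σ_4 = 0.
On [3, 5], S'(x) = b_3 + 2c_3·(x - 3) + 3d_3·(x - 3)² with b_3 = Δ_3 - h_3(2σ_3 + σ_4)/6 = -235/43, c_3 = σ_3/2 = 273/43, d_3 = (σ_4 - σ_3)/(6h_3) = -91/86. So S'(3) = -235/43.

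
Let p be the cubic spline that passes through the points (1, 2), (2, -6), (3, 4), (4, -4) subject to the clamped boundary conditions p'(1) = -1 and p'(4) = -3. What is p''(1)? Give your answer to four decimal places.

With M_i denoting the second derivative at x_i, h_i = 1, 1, 1, and Δ_i = (y_(i+1) − y_i)/h_i = -8, 10, -8:
  1·M_0 + 4·M_1 + 1·M_2 = 6(Δ_1 - Δ_0) = 108
  1·M_1 + 4·M_2 + 1·M_3 = 6(Δ_2 - Δ_1) = -108
Clamped end conditions give two more equations: 2h_0·M_0 + h_0·M_1 = 6(Δ_0 - p'(1)) = -42 and h_2·M_2 + 2h_2·M_3 = 6(p'(4) - Δ_2) = 30.
Solving: M_0 = -698/15, M_1 = 766/15, M_2 = -746/15, M_3 = 598/15.

-46.5333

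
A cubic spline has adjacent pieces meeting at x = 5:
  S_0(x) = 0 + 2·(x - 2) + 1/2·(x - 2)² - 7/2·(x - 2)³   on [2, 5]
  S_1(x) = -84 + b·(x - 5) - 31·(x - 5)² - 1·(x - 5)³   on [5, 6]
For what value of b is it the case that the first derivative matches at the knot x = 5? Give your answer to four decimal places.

S_0'(x) = 2 + 1·(x - 2) - 21/2·(x - 2)², so S_0'(5) = -179/2. On the right, S_1'(5) = b, so b = -179/2.

-89.5000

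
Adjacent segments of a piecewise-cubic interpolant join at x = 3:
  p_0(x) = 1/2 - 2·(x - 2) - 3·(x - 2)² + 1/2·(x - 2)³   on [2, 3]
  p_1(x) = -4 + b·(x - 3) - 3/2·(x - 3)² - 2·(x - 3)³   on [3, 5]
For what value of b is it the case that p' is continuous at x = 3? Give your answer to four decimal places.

-6.5000

p_0'(x) = -2 - 6·(x - 2) + 3/2·(x - 2)², so p_0'(3) = -13/2. On the right, p_1'(3) = b, so b = -13/2.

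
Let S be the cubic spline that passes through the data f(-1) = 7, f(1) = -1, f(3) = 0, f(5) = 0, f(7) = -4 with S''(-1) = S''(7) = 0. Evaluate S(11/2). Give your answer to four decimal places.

Let M_i = S''(x_i). Step sizes h_i = 2, 2, 2, 2; slopes of the chords Δ_i = (y_(i+1) - y_i)/h_i = -4, 1/2, 0, -2.
  2·M_0 + 8·M_1 + 2·M_2 = 6(Δ_1 - Δ_0) = 27
  2·M_1 + 8·M_2 + 2·M_3 = 6(Δ_2 - Δ_1) = -3
  2·M_2 + 8·M_3 + 2·M_4 = 6(Δ_3 - Δ_2) = -12
Natural end conditions: M_0 = M_4 = 0.
Hence M_0 = 0, M_1 = 405/112, M_2 = -27/28, M_3 = -141/112, M_4 = 0.
On [5, 7], S(t) = 0 - 65/56·(t - 5) - 141/224·(t - 5)² + 47/448·(t - 5)³.
With (t - 5) = 1/2: S(11/2) = -371/512.

-0.7246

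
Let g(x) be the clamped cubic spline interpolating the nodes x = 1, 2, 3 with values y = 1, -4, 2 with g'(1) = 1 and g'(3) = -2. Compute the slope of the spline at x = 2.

1

Let σ_i = g''(x_i). Step sizes h_i = 1, 1; slopes of the chords Δ_i = (y_(i+1) - y_i)/h_i = -5, 6.
  1·σ_0 + 4·σ_1 + 1·σ_2 = 6(Δ_1 - Δ_0) = 66
Clamped end conditions give two more equations: 2h_0·σ_0 + h_0·σ_1 = 6(Δ_0 - g'(1)) = -36 and h_1·σ_1 + 2h_1·σ_2 = 6(g'(3) - Δ_1) = -48.
Solving the tridiagonal system: σ_0 = -36, σ_1 = 36, σ_2 = -42.
On [2, 3], g'(x) = b_1 + 2c_1·(x - 2) + 3d_1·(x - 2)² with b_1 = Δ_1 - h_1(2σ_1 + σ_2)/6 = 1, c_1 = σ_1/2 = 18, d_1 = (σ_2 - σ_1)/(6h_1) = -13. So g'(2) = 1.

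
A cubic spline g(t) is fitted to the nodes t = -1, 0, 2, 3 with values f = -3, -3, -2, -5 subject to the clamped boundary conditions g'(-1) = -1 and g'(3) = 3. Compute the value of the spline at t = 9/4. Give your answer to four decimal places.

Write M_i for g''(x_i). With h_i = 1, 2, 1 and divided differences Δ_i = 0, 1/2, -3, the continuity of g' gives the tridiagonal system
  1·M_0 + 6·M_1 + 2·M_2 = 6(Δ_1 - Δ_0) = 3
  2·M_1 + 6·M_2 + 1·M_3 = 6(Δ_2 - Δ_1) = -21
Clamped end conditions give two more equations: 2h_0·M_0 + h_0·M_1 = 6(Δ_0 - g'(-1)) = 6 and h_2·M_2 + 2h_2·M_3 = 6(g'(3) - Δ_2) = 36.
Solving: M_0 = 53/35, M_1 = 104/35, M_2 = -286/35, M_3 = 773/35.
On [2, 3], g(t) = -2 - 277/70·(t - 2) - 143/35·(t - 2)² + 353/70·(t - 2)³.
With (t - 2) = 1/4: g(9/4) = -14183/4480.

-3.1658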